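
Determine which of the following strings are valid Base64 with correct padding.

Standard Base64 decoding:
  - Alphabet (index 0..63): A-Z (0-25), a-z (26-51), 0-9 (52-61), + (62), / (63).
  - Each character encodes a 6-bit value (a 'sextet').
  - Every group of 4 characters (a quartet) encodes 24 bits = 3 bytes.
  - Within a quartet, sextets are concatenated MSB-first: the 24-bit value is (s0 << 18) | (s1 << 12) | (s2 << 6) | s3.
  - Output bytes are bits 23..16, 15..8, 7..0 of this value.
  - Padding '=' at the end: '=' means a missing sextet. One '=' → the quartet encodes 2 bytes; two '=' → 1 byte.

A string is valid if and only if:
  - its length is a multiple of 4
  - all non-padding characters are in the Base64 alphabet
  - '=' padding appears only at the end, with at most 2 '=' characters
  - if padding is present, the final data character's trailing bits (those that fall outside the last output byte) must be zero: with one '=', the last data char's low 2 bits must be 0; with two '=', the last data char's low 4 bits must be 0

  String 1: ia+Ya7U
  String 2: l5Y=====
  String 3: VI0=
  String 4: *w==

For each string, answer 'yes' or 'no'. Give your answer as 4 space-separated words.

String 1: 'ia+Ya7U' → invalid (len=7 not mult of 4)
String 2: 'l5Y=====' → invalid (5 pad chars (max 2))
String 3: 'VI0=' → valid
String 4: '*w==' → invalid (bad char(s): ['*'])

Answer: no no yes no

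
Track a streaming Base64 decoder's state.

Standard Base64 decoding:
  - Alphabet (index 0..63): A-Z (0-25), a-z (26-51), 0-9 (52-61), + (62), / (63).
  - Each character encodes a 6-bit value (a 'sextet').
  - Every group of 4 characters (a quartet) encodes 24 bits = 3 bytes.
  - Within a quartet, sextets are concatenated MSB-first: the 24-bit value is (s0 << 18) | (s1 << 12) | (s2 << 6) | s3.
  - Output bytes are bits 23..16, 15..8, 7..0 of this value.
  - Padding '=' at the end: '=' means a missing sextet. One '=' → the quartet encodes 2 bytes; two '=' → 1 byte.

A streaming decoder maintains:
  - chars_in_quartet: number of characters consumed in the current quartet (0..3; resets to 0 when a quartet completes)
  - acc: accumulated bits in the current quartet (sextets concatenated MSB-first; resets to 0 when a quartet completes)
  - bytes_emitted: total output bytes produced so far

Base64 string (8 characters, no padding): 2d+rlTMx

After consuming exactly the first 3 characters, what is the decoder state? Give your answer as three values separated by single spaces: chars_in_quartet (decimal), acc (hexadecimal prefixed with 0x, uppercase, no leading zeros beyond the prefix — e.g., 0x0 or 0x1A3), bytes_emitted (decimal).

After char 0 ('2'=54): chars_in_quartet=1 acc=0x36 bytes_emitted=0
After char 1 ('d'=29): chars_in_quartet=2 acc=0xD9D bytes_emitted=0
After char 2 ('+'=62): chars_in_quartet=3 acc=0x3677E bytes_emitted=0

Answer: 3 0x3677E 0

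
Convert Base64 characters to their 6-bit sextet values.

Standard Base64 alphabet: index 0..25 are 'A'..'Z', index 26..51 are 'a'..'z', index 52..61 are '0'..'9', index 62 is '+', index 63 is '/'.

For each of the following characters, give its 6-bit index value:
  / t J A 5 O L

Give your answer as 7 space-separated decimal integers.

'/': index 63
't': a..z range, 26 + ord('t') − ord('a') = 45
'J': A..Z range, ord('J') − ord('A') = 9
'A': A..Z range, ord('A') − ord('A') = 0
'5': 0..9 range, 52 + ord('5') − ord('0') = 57
'O': A..Z range, ord('O') − ord('A') = 14
'L': A..Z range, ord('L') − ord('A') = 11

Answer: 63 45 9 0 57 14 11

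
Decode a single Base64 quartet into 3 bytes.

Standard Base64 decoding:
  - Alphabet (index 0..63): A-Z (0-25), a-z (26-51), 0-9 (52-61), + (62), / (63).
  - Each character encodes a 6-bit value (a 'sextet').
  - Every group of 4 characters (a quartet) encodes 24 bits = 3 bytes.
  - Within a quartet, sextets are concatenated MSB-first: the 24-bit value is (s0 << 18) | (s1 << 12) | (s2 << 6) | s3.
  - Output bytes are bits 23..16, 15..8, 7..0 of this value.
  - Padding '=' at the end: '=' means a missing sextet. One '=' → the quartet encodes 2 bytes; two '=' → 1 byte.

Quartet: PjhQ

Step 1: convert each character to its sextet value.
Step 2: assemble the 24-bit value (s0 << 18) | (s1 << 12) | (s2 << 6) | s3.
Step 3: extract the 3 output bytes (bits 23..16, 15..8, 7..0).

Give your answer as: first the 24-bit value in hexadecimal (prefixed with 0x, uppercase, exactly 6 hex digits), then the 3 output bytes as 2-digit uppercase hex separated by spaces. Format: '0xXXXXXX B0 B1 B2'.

Sextets: P=15, j=35, h=33, Q=16
24-bit: (15<<18) | (35<<12) | (33<<6) | 16
      = 0x3C0000 | 0x023000 | 0x000840 | 0x000010
      = 0x3E3850
Bytes: (v>>16)&0xFF=3E, (v>>8)&0xFF=38, v&0xFF=50

Answer: 0x3E3850 3E 38 50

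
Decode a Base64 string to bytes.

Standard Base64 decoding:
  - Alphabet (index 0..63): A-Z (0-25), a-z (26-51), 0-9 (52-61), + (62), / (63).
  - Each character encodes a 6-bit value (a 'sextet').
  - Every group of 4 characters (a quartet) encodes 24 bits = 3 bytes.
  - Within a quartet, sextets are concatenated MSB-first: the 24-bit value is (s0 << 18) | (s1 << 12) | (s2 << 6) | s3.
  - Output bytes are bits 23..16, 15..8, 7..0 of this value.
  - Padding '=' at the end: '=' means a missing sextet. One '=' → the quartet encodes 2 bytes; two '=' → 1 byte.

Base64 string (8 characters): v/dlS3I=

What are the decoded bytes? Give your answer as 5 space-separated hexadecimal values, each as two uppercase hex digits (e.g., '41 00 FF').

Answer: BF F7 65 4B 72

Derivation:
After char 0 ('v'=47): chars_in_quartet=1 acc=0x2F bytes_emitted=0
After char 1 ('/'=63): chars_in_quartet=2 acc=0xBFF bytes_emitted=0
After char 2 ('d'=29): chars_in_quartet=3 acc=0x2FFDD bytes_emitted=0
After char 3 ('l'=37): chars_in_quartet=4 acc=0xBFF765 -> emit BF F7 65, reset; bytes_emitted=3
After char 4 ('S'=18): chars_in_quartet=1 acc=0x12 bytes_emitted=3
After char 5 ('3'=55): chars_in_quartet=2 acc=0x4B7 bytes_emitted=3
After char 6 ('I'=8): chars_in_quartet=3 acc=0x12DC8 bytes_emitted=3
Padding '=': partial quartet acc=0x12DC8 -> emit 4B 72; bytes_emitted=5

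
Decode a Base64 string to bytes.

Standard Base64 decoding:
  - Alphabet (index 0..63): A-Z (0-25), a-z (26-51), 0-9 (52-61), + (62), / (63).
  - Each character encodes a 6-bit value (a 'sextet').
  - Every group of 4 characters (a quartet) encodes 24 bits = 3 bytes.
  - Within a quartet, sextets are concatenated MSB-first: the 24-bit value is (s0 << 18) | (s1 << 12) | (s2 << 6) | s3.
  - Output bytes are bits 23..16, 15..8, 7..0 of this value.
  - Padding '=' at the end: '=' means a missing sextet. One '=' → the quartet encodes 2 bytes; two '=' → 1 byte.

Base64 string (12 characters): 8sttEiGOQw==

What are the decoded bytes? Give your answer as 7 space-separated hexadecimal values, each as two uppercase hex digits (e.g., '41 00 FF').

Answer: F2 CB 6D 12 21 8E 43

Derivation:
After char 0 ('8'=60): chars_in_quartet=1 acc=0x3C bytes_emitted=0
After char 1 ('s'=44): chars_in_quartet=2 acc=0xF2C bytes_emitted=0
After char 2 ('t'=45): chars_in_quartet=3 acc=0x3CB2D bytes_emitted=0
After char 3 ('t'=45): chars_in_quartet=4 acc=0xF2CB6D -> emit F2 CB 6D, reset; bytes_emitted=3
After char 4 ('E'=4): chars_in_quartet=1 acc=0x4 bytes_emitted=3
After char 5 ('i'=34): chars_in_quartet=2 acc=0x122 bytes_emitted=3
After char 6 ('G'=6): chars_in_quartet=3 acc=0x4886 bytes_emitted=3
After char 7 ('O'=14): chars_in_quartet=4 acc=0x12218E -> emit 12 21 8E, reset; bytes_emitted=6
After char 8 ('Q'=16): chars_in_quartet=1 acc=0x10 bytes_emitted=6
After char 9 ('w'=48): chars_in_quartet=2 acc=0x430 bytes_emitted=6
Padding '==': partial quartet acc=0x430 -> emit 43; bytes_emitted=7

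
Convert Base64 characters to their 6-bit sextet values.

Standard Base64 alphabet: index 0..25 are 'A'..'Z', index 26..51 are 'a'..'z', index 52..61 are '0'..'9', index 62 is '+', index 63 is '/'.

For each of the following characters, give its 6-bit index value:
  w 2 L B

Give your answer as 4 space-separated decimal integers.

'w': a..z range, 26 + ord('w') − ord('a') = 48
'2': 0..9 range, 52 + ord('2') − ord('0') = 54
'L': A..Z range, ord('L') − ord('A') = 11
'B': A..Z range, ord('B') − ord('A') = 1

Answer: 48 54 11 1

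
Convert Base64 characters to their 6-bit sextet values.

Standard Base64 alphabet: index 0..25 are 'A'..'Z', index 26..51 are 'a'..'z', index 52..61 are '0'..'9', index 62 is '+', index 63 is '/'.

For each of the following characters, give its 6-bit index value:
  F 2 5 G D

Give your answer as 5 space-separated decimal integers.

'F': A..Z range, ord('F') − ord('A') = 5
'2': 0..9 range, 52 + ord('2') − ord('0') = 54
'5': 0..9 range, 52 + ord('5') − ord('0') = 57
'G': A..Z range, ord('G') − ord('A') = 6
'D': A..Z range, ord('D') − ord('A') = 3

Answer: 5 54 57 6 3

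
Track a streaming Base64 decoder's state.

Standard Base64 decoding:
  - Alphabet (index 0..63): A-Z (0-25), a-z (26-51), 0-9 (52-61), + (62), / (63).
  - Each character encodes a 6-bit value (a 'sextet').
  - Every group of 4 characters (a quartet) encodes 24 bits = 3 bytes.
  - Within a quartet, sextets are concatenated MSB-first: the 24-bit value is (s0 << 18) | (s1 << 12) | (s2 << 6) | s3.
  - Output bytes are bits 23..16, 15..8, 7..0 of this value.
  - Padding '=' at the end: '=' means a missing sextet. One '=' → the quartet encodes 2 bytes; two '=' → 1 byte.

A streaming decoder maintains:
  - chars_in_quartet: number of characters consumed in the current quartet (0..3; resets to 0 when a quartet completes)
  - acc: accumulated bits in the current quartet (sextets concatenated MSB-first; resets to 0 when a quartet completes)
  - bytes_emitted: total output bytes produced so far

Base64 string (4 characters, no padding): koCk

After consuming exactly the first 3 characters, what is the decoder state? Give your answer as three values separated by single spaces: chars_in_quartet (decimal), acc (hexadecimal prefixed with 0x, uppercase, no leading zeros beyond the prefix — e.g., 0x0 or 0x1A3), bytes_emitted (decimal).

Answer: 3 0x24A02 0

Derivation:
After char 0 ('k'=36): chars_in_quartet=1 acc=0x24 bytes_emitted=0
After char 1 ('o'=40): chars_in_quartet=2 acc=0x928 bytes_emitted=0
After char 2 ('C'=2): chars_in_quartet=3 acc=0x24A02 bytes_emitted=0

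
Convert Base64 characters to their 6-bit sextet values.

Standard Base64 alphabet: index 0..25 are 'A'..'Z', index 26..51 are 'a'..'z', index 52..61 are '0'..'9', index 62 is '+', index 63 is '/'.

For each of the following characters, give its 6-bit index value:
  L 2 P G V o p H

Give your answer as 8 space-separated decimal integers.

'L': A..Z range, ord('L') − ord('A') = 11
'2': 0..9 range, 52 + ord('2') − ord('0') = 54
'P': A..Z range, ord('P') − ord('A') = 15
'G': A..Z range, ord('G') − ord('A') = 6
'V': A..Z range, ord('V') − ord('A') = 21
'o': a..z range, 26 + ord('o') − ord('a') = 40
'p': a..z range, 26 + ord('p') − ord('a') = 41
'H': A..Z range, ord('H') − ord('A') = 7

Answer: 11 54 15 6 21 40 41 7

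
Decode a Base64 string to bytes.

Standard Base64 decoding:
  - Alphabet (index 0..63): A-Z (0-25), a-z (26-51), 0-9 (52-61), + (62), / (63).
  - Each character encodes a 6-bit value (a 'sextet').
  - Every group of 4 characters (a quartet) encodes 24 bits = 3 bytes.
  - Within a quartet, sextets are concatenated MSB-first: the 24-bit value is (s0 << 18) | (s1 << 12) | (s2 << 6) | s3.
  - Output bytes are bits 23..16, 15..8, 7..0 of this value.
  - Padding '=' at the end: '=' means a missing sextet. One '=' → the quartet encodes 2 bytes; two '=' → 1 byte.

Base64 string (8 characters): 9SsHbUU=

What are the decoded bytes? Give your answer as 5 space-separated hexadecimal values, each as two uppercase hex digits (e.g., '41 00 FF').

After char 0 ('9'=61): chars_in_quartet=1 acc=0x3D bytes_emitted=0
After char 1 ('S'=18): chars_in_quartet=2 acc=0xF52 bytes_emitted=0
After char 2 ('s'=44): chars_in_quartet=3 acc=0x3D4AC bytes_emitted=0
After char 3 ('H'=7): chars_in_quartet=4 acc=0xF52B07 -> emit F5 2B 07, reset; bytes_emitted=3
After char 4 ('b'=27): chars_in_quartet=1 acc=0x1B bytes_emitted=3
After char 5 ('U'=20): chars_in_quartet=2 acc=0x6D4 bytes_emitted=3
After char 6 ('U'=20): chars_in_quartet=3 acc=0x1B514 bytes_emitted=3
Padding '=': partial quartet acc=0x1B514 -> emit 6D 45; bytes_emitted=5

Answer: F5 2B 07 6D 45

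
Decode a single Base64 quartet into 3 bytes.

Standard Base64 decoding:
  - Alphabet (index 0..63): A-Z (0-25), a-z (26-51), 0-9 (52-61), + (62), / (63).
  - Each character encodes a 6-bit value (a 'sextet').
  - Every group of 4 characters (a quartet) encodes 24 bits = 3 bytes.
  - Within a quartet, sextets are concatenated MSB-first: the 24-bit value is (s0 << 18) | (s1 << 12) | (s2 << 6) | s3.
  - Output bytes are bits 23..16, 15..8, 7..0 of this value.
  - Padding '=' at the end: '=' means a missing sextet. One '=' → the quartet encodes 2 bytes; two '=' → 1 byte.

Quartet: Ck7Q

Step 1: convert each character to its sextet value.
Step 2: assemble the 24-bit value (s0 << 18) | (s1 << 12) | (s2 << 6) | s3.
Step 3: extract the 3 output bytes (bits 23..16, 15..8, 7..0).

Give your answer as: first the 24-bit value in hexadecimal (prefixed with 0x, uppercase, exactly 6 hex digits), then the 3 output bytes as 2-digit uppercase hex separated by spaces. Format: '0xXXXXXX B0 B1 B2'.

Answer: 0x0A4ED0 0A 4E D0

Derivation:
Sextets: C=2, k=36, 7=59, Q=16
24-bit: (2<<18) | (36<<12) | (59<<6) | 16
      = 0x080000 | 0x024000 | 0x000EC0 | 0x000010
      = 0x0A4ED0
Bytes: (v>>16)&0xFF=0A, (v>>8)&0xFF=4E, v&0xFF=D0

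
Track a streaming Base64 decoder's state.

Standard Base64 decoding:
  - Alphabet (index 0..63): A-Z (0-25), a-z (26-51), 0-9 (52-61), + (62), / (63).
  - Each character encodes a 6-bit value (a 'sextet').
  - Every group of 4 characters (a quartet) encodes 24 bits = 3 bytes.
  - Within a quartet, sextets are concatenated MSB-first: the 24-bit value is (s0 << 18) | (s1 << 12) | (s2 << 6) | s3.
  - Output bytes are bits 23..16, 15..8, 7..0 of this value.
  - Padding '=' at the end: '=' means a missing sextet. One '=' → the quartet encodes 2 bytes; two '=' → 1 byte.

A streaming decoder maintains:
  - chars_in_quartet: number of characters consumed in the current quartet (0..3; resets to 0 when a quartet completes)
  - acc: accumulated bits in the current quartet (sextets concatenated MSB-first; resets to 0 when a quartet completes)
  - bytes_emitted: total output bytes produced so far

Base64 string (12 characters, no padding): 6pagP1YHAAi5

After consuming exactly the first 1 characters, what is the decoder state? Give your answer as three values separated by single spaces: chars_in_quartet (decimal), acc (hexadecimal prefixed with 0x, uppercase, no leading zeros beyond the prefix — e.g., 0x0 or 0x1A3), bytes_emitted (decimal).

Answer: 1 0x3A 0

Derivation:
After char 0 ('6'=58): chars_in_quartet=1 acc=0x3A bytes_emitted=0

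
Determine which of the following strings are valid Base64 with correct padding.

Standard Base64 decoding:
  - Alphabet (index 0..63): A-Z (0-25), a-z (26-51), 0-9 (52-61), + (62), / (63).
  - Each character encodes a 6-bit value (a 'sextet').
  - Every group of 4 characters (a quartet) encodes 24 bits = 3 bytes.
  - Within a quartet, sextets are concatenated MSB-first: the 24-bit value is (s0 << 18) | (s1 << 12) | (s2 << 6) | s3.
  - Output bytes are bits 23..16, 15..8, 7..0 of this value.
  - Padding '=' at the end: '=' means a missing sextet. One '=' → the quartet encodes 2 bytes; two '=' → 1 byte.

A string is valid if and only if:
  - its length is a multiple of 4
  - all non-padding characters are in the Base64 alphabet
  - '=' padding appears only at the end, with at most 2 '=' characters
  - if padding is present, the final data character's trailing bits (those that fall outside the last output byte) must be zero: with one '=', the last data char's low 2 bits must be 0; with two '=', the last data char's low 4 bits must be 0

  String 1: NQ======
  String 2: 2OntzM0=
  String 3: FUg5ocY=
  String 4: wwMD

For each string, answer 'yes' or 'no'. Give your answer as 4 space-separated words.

String 1: 'NQ======' → invalid (6 pad chars (max 2))
String 2: '2OntzM0=' → valid
String 3: 'FUg5ocY=' → valid
String 4: 'wwMD' → valid

Answer: no yes yes yes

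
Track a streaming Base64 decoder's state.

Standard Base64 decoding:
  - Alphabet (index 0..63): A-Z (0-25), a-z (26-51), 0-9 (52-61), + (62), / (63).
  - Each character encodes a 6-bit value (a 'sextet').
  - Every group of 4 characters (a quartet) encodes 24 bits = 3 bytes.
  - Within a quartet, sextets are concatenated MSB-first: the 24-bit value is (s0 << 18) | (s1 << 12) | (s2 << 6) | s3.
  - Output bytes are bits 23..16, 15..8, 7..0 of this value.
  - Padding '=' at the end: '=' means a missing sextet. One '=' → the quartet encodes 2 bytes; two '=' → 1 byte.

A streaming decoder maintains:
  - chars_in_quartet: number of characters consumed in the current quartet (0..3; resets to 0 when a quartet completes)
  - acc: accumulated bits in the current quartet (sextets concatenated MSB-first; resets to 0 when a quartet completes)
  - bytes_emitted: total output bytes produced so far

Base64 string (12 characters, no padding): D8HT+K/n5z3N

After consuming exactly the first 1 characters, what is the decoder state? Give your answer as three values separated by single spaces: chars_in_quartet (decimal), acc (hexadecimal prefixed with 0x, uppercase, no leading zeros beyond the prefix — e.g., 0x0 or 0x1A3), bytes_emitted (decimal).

Answer: 1 0x3 0

Derivation:
After char 0 ('D'=3): chars_in_quartet=1 acc=0x3 bytes_emitted=0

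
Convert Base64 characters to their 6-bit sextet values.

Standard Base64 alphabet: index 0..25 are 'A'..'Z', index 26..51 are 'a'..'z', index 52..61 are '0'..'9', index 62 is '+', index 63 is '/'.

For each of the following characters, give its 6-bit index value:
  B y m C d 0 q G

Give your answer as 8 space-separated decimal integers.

Answer: 1 50 38 2 29 52 42 6

Derivation:
'B': A..Z range, ord('B') − ord('A') = 1
'y': a..z range, 26 + ord('y') − ord('a') = 50
'm': a..z range, 26 + ord('m') − ord('a') = 38
'C': A..Z range, ord('C') − ord('A') = 2
'd': a..z range, 26 + ord('d') − ord('a') = 29
'0': 0..9 range, 52 + ord('0') − ord('0') = 52
'q': a..z range, 26 + ord('q') − ord('a') = 42
'G': A..Z range, ord('G') − ord('A') = 6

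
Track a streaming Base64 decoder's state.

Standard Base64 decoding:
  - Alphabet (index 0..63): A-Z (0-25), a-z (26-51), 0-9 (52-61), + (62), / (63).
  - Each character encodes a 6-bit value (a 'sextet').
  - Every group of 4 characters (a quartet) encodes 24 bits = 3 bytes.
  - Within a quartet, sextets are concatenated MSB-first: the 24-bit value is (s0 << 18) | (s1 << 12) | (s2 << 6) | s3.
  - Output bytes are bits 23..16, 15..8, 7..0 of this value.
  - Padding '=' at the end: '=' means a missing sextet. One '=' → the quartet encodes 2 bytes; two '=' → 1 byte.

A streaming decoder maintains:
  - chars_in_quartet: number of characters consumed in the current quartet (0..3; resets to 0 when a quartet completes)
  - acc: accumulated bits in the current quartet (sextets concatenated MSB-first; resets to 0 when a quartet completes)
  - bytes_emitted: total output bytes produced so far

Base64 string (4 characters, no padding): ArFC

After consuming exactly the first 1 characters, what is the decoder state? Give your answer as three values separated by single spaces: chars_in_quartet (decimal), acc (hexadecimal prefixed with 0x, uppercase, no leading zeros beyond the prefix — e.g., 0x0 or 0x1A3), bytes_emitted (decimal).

Answer: 1 0x0 0

Derivation:
After char 0 ('A'=0): chars_in_quartet=1 acc=0x0 bytes_emitted=0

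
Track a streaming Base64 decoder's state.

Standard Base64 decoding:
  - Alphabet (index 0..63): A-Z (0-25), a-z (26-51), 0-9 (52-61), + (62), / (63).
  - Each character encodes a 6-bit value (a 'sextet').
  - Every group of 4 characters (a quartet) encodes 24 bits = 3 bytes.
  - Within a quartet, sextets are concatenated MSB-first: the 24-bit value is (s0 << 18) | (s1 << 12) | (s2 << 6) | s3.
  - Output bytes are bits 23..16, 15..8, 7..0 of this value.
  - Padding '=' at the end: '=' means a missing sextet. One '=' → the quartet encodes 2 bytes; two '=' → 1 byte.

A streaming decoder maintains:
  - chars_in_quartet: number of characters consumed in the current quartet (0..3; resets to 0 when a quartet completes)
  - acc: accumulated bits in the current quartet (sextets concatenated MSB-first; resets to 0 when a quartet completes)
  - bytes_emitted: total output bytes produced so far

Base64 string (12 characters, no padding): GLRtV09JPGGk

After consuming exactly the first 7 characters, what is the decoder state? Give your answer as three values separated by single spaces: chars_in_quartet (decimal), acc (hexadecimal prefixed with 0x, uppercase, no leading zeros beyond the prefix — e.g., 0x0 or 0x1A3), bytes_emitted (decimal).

Answer: 3 0x15D3D 3

Derivation:
After char 0 ('G'=6): chars_in_quartet=1 acc=0x6 bytes_emitted=0
After char 1 ('L'=11): chars_in_quartet=2 acc=0x18B bytes_emitted=0
After char 2 ('R'=17): chars_in_quartet=3 acc=0x62D1 bytes_emitted=0
After char 3 ('t'=45): chars_in_quartet=4 acc=0x18B46D -> emit 18 B4 6D, reset; bytes_emitted=3
After char 4 ('V'=21): chars_in_quartet=1 acc=0x15 bytes_emitted=3
After char 5 ('0'=52): chars_in_quartet=2 acc=0x574 bytes_emitted=3
After char 6 ('9'=61): chars_in_quartet=3 acc=0x15D3D bytes_emitted=3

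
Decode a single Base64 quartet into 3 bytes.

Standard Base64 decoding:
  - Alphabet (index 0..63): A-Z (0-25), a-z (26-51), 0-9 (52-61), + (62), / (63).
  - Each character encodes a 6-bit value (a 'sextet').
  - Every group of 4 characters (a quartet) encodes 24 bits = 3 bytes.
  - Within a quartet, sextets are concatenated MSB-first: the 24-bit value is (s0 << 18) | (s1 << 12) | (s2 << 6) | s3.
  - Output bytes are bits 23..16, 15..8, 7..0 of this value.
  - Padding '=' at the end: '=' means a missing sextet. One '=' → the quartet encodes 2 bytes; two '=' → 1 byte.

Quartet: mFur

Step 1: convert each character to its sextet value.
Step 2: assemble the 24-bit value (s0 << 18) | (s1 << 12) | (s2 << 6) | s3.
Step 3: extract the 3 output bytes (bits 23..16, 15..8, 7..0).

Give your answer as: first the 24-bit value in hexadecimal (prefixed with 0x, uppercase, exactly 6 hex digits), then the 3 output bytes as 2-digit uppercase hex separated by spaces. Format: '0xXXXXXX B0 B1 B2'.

Sextets: m=38, F=5, u=46, r=43
24-bit: (38<<18) | (5<<12) | (46<<6) | 43
      = 0x980000 | 0x005000 | 0x000B80 | 0x00002B
      = 0x985BAB
Bytes: (v>>16)&0xFF=98, (v>>8)&0xFF=5B, v&0xFF=AB

Answer: 0x985BAB 98 5B AB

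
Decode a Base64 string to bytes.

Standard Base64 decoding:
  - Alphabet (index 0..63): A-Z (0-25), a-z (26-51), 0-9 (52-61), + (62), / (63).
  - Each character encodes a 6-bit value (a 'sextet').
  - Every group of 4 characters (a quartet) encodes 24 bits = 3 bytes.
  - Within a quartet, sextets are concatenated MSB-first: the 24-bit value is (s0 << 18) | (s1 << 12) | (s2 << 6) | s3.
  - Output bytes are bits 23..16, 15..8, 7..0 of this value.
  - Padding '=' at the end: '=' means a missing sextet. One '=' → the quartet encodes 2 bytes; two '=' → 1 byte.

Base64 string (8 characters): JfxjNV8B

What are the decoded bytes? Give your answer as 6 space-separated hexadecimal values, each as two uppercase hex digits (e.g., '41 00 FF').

After char 0 ('J'=9): chars_in_quartet=1 acc=0x9 bytes_emitted=0
After char 1 ('f'=31): chars_in_quartet=2 acc=0x25F bytes_emitted=0
After char 2 ('x'=49): chars_in_quartet=3 acc=0x97F1 bytes_emitted=0
After char 3 ('j'=35): chars_in_quartet=4 acc=0x25FC63 -> emit 25 FC 63, reset; bytes_emitted=3
After char 4 ('N'=13): chars_in_quartet=1 acc=0xD bytes_emitted=3
After char 5 ('V'=21): chars_in_quartet=2 acc=0x355 bytes_emitted=3
After char 6 ('8'=60): chars_in_quartet=3 acc=0xD57C bytes_emitted=3
After char 7 ('B'=1): chars_in_quartet=4 acc=0x355F01 -> emit 35 5F 01, reset; bytes_emitted=6

Answer: 25 FC 63 35 5F 01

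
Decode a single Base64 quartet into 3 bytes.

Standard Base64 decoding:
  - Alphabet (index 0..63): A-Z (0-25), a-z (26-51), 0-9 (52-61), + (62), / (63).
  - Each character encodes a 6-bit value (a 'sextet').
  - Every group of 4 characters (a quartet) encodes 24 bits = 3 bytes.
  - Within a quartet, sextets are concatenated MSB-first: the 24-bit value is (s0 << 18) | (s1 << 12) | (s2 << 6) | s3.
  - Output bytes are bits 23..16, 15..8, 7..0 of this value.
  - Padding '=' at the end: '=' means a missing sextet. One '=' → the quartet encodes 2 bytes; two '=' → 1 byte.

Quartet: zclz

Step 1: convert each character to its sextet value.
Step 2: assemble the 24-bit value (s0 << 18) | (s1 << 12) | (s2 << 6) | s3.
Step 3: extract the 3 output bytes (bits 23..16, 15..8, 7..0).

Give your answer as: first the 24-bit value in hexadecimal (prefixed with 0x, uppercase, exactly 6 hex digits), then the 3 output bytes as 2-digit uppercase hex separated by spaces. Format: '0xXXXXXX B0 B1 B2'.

Sextets: z=51, c=28, l=37, z=51
24-bit: (51<<18) | (28<<12) | (37<<6) | 51
      = 0xCC0000 | 0x01C000 | 0x000940 | 0x000033
      = 0xCDC973
Bytes: (v>>16)&0xFF=CD, (v>>8)&0xFF=C9, v&0xFF=73

Answer: 0xCDC973 CD C9 73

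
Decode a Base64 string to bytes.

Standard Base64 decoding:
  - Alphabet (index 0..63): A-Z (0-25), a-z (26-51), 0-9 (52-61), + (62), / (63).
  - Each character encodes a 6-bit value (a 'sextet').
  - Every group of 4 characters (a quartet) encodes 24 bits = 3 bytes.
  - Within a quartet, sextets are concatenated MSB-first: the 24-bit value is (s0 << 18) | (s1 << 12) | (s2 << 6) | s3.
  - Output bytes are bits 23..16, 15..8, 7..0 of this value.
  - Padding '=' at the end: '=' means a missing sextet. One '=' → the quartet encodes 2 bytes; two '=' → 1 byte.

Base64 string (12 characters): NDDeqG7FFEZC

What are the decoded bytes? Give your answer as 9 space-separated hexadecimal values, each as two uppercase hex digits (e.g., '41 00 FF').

After char 0 ('N'=13): chars_in_quartet=1 acc=0xD bytes_emitted=0
After char 1 ('D'=3): chars_in_quartet=2 acc=0x343 bytes_emitted=0
After char 2 ('D'=3): chars_in_quartet=3 acc=0xD0C3 bytes_emitted=0
After char 3 ('e'=30): chars_in_quartet=4 acc=0x3430DE -> emit 34 30 DE, reset; bytes_emitted=3
After char 4 ('q'=42): chars_in_quartet=1 acc=0x2A bytes_emitted=3
After char 5 ('G'=6): chars_in_quartet=2 acc=0xA86 bytes_emitted=3
After char 6 ('7'=59): chars_in_quartet=3 acc=0x2A1BB bytes_emitted=3
After char 7 ('F'=5): chars_in_quartet=4 acc=0xA86EC5 -> emit A8 6E C5, reset; bytes_emitted=6
After char 8 ('F'=5): chars_in_quartet=1 acc=0x5 bytes_emitted=6
After char 9 ('E'=4): chars_in_quartet=2 acc=0x144 bytes_emitted=6
After char 10 ('Z'=25): chars_in_quartet=3 acc=0x5119 bytes_emitted=6
After char 11 ('C'=2): chars_in_quartet=4 acc=0x144642 -> emit 14 46 42, reset; bytes_emitted=9

Answer: 34 30 DE A8 6E C5 14 46 42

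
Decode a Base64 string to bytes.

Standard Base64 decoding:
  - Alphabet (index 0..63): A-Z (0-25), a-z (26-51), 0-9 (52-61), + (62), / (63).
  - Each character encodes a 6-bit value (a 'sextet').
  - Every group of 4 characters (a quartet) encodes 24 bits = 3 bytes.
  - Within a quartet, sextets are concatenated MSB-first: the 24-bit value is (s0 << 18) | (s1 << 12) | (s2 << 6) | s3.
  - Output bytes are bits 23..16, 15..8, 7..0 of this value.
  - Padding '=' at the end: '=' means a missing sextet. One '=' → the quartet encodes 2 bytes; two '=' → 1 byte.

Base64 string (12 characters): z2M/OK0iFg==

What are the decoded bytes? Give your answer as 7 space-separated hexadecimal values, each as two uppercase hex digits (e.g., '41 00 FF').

After char 0 ('z'=51): chars_in_quartet=1 acc=0x33 bytes_emitted=0
After char 1 ('2'=54): chars_in_quartet=2 acc=0xCF6 bytes_emitted=0
After char 2 ('M'=12): chars_in_quartet=3 acc=0x33D8C bytes_emitted=0
After char 3 ('/'=63): chars_in_quartet=4 acc=0xCF633F -> emit CF 63 3F, reset; bytes_emitted=3
After char 4 ('O'=14): chars_in_quartet=1 acc=0xE bytes_emitted=3
After char 5 ('K'=10): chars_in_quartet=2 acc=0x38A bytes_emitted=3
After char 6 ('0'=52): chars_in_quartet=3 acc=0xE2B4 bytes_emitted=3
After char 7 ('i'=34): chars_in_quartet=4 acc=0x38AD22 -> emit 38 AD 22, reset; bytes_emitted=6
After char 8 ('F'=5): chars_in_quartet=1 acc=0x5 bytes_emitted=6
After char 9 ('g'=32): chars_in_quartet=2 acc=0x160 bytes_emitted=6
Padding '==': partial quartet acc=0x160 -> emit 16; bytes_emitted=7

Answer: CF 63 3F 38 AD 22 16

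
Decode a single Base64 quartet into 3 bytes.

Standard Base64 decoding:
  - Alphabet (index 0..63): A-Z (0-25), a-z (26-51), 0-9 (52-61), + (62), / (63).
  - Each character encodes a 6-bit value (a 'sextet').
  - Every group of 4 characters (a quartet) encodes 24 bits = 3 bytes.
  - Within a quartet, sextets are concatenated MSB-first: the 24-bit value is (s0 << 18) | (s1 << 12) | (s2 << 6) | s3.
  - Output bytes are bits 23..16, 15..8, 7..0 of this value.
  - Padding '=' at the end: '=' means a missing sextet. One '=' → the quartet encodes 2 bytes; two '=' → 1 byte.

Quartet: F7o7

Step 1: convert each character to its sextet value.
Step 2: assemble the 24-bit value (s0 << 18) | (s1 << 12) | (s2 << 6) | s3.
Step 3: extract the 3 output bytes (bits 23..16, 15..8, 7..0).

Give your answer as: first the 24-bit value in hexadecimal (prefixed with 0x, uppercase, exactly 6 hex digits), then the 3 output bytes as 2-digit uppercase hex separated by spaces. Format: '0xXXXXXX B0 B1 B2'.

Sextets: F=5, 7=59, o=40, 7=59
24-bit: (5<<18) | (59<<12) | (40<<6) | 59
      = 0x140000 | 0x03B000 | 0x000A00 | 0x00003B
      = 0x17BA3B
Bytes: (v>>16)&0xFF=17, (v>>8)&0xFF=BA, v&0xFF=3B

Answer: 0x17BA3B 17 BA 3B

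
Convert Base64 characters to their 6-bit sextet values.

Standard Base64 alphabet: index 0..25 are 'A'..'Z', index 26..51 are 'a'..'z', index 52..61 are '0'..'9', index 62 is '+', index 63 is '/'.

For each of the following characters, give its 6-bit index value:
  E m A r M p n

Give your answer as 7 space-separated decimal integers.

Answer: 4 38 0 43 12 41 39

Derivation:
'E': A..Z range, ord('E') − ord('A') = 4
'm': a..z range, 26 + ord('m') − ord('a') = 38
'A': A..Z range, ord('A') − ord('A') = 0
'r': a..z range, 26 + ord('r') − ord('a') = 43
'M': A..Z range, ord('M') − ord('A') = 12
'p': a..z range, 26 + ord('p') − ord('a') = 41
'n': a..z range, 26 + ord('n') − ord('a') = 39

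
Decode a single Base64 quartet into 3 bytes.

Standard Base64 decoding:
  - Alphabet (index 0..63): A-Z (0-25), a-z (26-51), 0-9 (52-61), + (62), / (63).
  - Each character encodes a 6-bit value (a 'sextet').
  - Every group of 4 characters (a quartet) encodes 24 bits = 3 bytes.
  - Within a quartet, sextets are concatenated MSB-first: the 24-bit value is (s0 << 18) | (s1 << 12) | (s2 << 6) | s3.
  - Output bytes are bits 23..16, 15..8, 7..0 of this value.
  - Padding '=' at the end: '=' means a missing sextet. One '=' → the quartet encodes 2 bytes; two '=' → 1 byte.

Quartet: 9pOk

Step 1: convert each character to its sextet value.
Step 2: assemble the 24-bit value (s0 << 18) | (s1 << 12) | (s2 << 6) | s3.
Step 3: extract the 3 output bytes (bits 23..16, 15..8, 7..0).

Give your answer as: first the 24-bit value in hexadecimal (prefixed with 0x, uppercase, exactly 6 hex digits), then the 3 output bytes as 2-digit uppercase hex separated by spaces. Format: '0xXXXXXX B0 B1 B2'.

Answer: 0xF693A4 F6 93 A4

Derivation:
Sextets: 9=61, p=41, O=14, k=36
24-bit: (61<<18) | (41<<12) | (14<<6) | 36
      = 0xF40000 | 0x029000 | 0x000380 | 0x000024
      = 0xF693A4
Bytes: (v>>16)&0xFF=F6, (v>>8)&0xFF=93, v&0xFF=A4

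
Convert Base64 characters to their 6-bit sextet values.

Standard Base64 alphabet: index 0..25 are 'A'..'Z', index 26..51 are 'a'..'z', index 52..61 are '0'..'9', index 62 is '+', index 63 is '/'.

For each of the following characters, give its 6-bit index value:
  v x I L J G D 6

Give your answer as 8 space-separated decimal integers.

Answer: 47 49 8 11 9 6 3 58

Derivation:
'v': a..z range, 26 + ord('v') − ord('a') = 47
'x': a..z range, 26 + ord('x') − ord('a') = 49
'I': A..Z range, ord('I') − ord('A') = 8
'L': A..Z range, ord('L') − ord('A') = 11
'J': A..Z range, ord('J') − ord('A') = 9
'G': A..Z range, ord('G') − ord('A') = 6
'D': A..Z range, ord('D') − ord('A') = 3
'6': 0..9 range, 52 + ord('6') − ord('0') = 58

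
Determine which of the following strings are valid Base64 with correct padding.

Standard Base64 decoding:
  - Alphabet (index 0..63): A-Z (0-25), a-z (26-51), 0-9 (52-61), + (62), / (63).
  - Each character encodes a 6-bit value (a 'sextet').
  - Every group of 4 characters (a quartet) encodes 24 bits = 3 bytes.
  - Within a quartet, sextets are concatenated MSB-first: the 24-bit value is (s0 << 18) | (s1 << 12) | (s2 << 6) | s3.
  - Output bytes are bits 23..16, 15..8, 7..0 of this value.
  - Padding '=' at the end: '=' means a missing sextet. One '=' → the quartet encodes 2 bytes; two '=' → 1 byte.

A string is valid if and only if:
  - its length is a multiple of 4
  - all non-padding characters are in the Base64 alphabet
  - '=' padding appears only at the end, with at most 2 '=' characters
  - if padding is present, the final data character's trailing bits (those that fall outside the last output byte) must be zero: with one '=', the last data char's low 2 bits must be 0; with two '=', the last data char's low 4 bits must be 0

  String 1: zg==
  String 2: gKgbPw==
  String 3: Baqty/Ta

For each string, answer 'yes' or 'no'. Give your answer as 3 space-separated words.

String 1: 'zg==' → valid
String 2: 'gKgbPw==' → valid
String 3: 'Baqty/Ta' → valid

Answer: yes yes yes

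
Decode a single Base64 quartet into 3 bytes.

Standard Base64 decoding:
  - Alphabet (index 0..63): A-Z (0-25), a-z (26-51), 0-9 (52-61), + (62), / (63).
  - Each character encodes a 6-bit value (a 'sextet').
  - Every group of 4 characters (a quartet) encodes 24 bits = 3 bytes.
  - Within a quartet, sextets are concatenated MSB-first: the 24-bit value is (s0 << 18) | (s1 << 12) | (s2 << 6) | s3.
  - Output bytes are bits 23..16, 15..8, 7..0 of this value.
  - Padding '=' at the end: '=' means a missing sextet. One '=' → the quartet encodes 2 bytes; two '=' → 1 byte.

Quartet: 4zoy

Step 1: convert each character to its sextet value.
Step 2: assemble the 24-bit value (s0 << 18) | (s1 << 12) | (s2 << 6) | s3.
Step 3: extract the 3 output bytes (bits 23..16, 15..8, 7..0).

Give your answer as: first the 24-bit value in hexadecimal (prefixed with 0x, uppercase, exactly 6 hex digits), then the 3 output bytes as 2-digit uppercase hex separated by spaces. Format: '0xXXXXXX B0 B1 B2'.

Sextets: 4=56, z=51, o=40, y=50
24-bit: (56<<18) | (51<<12) | (40<<6) | 50
      = 0xE00000 | 0x033000 | 0x000A00 | 0x000032
      = 0xE33A32
Bytes: (v>>16)&0xFF=E3, (v>>8)&0xFF=3A, v&0xFF=32

Answer: 0xE33A32 E3 3A 32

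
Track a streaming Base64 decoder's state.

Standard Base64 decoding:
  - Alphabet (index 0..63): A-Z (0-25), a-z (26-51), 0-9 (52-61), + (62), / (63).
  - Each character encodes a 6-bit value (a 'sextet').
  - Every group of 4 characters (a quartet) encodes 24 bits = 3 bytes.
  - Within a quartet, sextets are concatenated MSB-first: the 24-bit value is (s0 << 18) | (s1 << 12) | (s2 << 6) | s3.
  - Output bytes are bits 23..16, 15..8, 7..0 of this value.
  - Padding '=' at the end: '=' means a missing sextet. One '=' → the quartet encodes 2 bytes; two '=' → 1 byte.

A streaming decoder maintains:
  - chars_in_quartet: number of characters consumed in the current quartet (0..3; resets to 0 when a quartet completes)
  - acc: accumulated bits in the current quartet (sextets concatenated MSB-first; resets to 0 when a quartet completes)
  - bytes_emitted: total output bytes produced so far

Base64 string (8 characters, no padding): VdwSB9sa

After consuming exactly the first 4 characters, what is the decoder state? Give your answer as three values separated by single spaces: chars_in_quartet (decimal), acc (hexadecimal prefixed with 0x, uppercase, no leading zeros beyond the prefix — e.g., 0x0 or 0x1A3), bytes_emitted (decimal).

After char 0 ('V'=21): chars_in_quartet=1 acc=0x15 bytes_emitted=0
After char 1 ('d'=29): chars_in_quartet=2 acc=0x55D bytes_emitted=0
After char 2 ('w'=48): chars_in_quartet=3 acc=0x15770 bytes_emitted=0
After char 3 ('S'=18): chars_in_quartet=4 acc=0x55DC12 -> emit 55 DC 12, reset; bytes_emitted=3

Answer: 0 0x0 3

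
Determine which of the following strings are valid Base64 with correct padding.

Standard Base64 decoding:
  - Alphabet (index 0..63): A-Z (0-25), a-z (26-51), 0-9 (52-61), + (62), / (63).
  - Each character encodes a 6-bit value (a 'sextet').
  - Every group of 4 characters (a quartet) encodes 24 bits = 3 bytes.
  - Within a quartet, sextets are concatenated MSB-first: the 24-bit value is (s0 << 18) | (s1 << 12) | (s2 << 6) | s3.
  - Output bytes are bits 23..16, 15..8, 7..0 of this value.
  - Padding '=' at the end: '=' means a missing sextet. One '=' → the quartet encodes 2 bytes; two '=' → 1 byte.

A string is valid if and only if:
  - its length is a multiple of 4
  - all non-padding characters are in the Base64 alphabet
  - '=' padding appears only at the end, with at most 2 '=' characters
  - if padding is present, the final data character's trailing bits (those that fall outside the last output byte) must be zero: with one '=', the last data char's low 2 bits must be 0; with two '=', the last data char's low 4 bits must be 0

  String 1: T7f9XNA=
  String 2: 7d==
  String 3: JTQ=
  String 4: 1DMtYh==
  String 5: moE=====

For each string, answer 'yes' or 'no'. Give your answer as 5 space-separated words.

Answer: yes no yes no no

Derivation:
String 1: 'T7f9XNA=' → valid
String 2: '7d==' → invalid (bad trailing bits)
String 3: 'JTQ=' → valid
String 4: '1DMtYh==' → invalid (bad trailing bits)
String 5: 'moE=====' → invalid (5 pad chars (max 2))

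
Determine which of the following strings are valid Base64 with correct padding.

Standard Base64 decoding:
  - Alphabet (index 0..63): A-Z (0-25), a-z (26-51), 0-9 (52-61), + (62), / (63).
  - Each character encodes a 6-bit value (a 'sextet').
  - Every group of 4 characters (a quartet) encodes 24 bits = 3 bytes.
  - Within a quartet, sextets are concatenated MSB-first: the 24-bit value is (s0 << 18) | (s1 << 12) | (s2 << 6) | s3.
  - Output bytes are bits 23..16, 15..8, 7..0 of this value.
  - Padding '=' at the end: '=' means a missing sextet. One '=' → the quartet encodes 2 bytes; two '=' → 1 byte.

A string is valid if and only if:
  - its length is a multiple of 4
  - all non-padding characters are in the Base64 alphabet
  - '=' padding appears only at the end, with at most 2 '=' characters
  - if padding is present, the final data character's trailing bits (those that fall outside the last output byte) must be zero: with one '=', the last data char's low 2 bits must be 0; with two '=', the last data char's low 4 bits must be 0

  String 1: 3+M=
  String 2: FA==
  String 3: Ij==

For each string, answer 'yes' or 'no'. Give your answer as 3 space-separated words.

String 1: '3+M=' → valid
String 2: 'FA==' → valid
String 3: 'Ij==' → invalid (bad trailing bits)

Answer: yes yes no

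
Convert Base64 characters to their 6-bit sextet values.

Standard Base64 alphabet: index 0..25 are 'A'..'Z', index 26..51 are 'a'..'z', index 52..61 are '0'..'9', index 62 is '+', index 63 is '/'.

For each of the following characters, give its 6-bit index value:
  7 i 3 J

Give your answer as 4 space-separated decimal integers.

Answer: 59 34 55 9

Derivation:
'7': 0..9 range, 52 + ord('7') − ord('0') = 59
'i': a..z range, 26 + ord('i') − ord('a') = 34
'3': 0..9 range, 52 + ord('3') − ord('0') = 55
'J': A..Z range, ord('J') − ord('A') = 9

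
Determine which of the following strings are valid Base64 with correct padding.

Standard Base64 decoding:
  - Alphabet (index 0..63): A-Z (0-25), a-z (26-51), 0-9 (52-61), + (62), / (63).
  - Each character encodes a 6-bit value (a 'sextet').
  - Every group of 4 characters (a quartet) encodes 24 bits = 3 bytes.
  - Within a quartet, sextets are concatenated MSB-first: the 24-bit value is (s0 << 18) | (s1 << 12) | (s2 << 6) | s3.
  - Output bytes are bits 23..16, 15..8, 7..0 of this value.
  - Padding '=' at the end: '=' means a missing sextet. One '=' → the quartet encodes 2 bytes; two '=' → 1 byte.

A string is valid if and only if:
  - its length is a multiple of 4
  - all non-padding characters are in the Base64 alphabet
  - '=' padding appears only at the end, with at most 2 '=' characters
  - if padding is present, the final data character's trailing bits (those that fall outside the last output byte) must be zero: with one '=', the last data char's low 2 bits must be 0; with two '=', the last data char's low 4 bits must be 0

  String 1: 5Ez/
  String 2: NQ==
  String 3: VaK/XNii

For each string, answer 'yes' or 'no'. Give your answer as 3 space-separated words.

Answer: yes yes yes

Derivation:
String 1: '5Ez/' → valid
String 2: 'NQ==' → valid
String 3: 'VaK/XNii' → valid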